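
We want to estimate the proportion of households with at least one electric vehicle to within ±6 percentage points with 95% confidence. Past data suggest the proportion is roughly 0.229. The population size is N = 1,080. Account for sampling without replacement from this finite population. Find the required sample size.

For a proportion with margin E = 0.06 at 95% confidence, z = 1.960.
n = p̂(1−p̂)(z/E)² = 0.229 × 0.771 × (1.960/0.06)² = 188.41 — call this n₀.
Finite-population correction with N = 1,080: n = n₀ / (1 + (n₀−1)/N) = 188.41 / 1.174 = 160.49
Round up: n = 161.

n = 161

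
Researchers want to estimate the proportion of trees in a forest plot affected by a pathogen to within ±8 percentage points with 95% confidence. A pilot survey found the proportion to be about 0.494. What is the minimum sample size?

For a proportion with margin E = 0.08 at 95% confidence, z = 1.960.
n = p̂(1−p̂)(z/E)² = 0.494 × 0.506 × (1.960/0.08)² = 150.04
Round up: n = 151.

n = 151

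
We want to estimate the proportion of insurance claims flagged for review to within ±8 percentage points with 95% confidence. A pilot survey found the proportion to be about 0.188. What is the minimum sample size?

92

For a proportion with margin E = 0.08 at 95% confidence, z = 1.960.
n = p̂(1−p̂)(z/E)² = 0.188 × 0.812 × (1.960/0.08)² = 91.63
Round up: n = 92.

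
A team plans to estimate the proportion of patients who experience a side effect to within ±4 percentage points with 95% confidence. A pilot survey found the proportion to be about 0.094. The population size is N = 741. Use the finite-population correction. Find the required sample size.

161

For a proportion with margin E = 0.04 at 95% confidence, z = 1.960.
n = p̂(1−p̂)(z/E)² = 0.094 × 0.906 × (1.960/0.04)² = 204.48 — call this n₀.
Finite-population correction with N = 741: n = n₀ / (1 + (n₀−1)/N) = 204.48 / 1.275 = 160.38
Round up: n = 161.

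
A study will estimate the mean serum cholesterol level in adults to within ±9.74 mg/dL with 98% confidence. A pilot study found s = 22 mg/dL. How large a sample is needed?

For a mean, the margin of error is E = z·σ/√n, so n = (zσ/E)².
At 98% confidence, z = 2.326.
n = (2.326 × 22 / 9.74)² = 27.60
Round up: n = 28.

28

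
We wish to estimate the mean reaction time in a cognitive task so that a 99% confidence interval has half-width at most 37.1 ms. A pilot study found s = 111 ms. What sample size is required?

For a mean, the margin of error is E = z·σ/√n, so n = (zσ/E)².
At 99% confidence, z = 2.576.
n = (2.576 × 111 / 37.1)² = 59.40
Round up: n = 60.

60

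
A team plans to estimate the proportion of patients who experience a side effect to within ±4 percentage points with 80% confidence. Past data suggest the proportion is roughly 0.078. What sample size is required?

For a proportion with margin E = 0.04 at 80% confidence, z = 1.282.
n = p̂(1−p̂)(z/E)² = 0.078 × 0.922 × (1.282/0.04)² = 73.87
Round up: n = 74.

n = 74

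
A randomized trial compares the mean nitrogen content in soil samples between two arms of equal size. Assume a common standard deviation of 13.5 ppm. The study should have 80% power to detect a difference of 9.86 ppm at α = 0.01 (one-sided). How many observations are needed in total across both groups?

76 total

For two equal groups, n per group = 2·((z_α + z_β)·σ/δ)².
z_α = 2.326; z_β = 0.842 (power 80%).
n = 2 × (3.168 × 13.5 / 9.86)² = 2 × 18.81 = 37.62
Round up: n = 38 per group.
Total across both groups: 2 × 38 = 76.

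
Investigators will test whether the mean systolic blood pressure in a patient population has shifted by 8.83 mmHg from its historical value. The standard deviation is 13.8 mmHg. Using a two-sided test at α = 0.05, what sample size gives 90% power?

For a one-sample z-test, n = ((z_{α/2} + z_β)·σ/δ)².
z_{α/2} = 1.960 (two-sided α = 0.05); z_β = 1.282 (power 90% → β = 0.1).
n = (3.242 × 13.8 / 8.83)² = 25.67
Round up: n = 26.

26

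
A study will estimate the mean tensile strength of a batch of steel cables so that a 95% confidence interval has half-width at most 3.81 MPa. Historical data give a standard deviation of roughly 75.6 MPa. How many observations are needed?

1513

For a mean, the margin of error is E = z·σ/√n, so n = (zσ/E)².
At 95% confidence, z = 1.960.
n = (1.960 × 75.6 / 3.81)² = 1512.54
Round up: n = 1513.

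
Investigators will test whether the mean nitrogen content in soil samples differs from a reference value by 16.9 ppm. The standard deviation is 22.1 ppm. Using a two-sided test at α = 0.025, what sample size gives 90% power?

For a one-sample z-test, n = ((z_{α/2} + z_β)·σ/δ)².
z_{α/2} = 2.241 (two-sided α = 0.025); z_β = 1.282 (power 90% → β = 0.1).
n = (3.523 × 22.1 / 16.9)² = 21.22
Round up: n = 22.

22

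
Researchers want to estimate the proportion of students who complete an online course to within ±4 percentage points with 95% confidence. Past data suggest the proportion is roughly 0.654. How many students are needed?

For a proportion with margin E = 0.04 at 95% confidence, z = 1.960.
n = p̂(1−p̂)(z/E)² = 0.654 × 0.346 × (1.960/0.04)² = 543.31
Round up: n = 544.

544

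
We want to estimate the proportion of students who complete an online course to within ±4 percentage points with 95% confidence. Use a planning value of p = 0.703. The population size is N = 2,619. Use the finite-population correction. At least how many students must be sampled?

For a proportion with margin E = 0.04 at 95% confidence, z = 1.960.
n = p̂(1−p̂)(z/E)² = 0.703 × 0.297 × (1.960/0.04)² = 501.31 — call this n₀.
Finite-population correction with N = 2,619: n = n₀ / (1 + (n₀−1)/N) = 501.31 / 1.191 = 420.92
Round up: n = 421.

421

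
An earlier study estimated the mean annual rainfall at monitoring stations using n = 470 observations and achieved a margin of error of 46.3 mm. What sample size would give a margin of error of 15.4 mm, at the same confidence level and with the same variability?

Margin of error scales as 1/√n, so n₂ = n₁·(E₁/E₂)².
n₂ = 470 × (46.3/15.4)² = 470 × 9.039 = 4248.33
Round up: n₂ = 4249.

4249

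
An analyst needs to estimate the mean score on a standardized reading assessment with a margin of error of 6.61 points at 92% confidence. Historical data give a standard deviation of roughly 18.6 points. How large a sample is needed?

For a mean, the margin of error is E = z·σ/√n, so n = (zσ/E)².
At 92% confidence, z = 1.751.
n = (1.751 × 18.6 / 6.61)² = 24.28
Round up: n = 25.

25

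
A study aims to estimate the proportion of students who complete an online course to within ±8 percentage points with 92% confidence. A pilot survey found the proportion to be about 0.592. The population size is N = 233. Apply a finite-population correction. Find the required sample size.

78

For a proportion with margin E = 0.08 at 92% confidence, z = 1.751.
n = p̂(1−p̂)(z/E)² = 0.592 × 0.408 × (1.751/0.08)² = 115.71 — call this n₀.
Finite-population correction with N = 233: n = n₀ / (1 + (n₀−1)/N) = 115.71 / 1.492 = 77.55
Round up: n = 78.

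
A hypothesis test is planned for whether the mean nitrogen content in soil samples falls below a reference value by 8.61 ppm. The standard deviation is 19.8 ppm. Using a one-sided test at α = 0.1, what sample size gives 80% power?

24

For a one-sample z-test, n = ((z_α + z_β)·σ/δ)².
z_α = 1.282 (one-sided α = 0.1); z_β = 0.842 (power 80% → β = 0.2).
n = (2.124 × 19.8 / 8.61)² = 23.86
Round up: n = 24.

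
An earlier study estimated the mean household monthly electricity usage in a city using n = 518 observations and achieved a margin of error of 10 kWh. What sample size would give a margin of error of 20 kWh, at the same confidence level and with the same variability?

Margin of error scales as 1/√n, so n₂ = n₁·(E₁/E₂)².
n₂ = 518 × (10/20)² = 518 × 0.25 = 129.50
Round up: n₂ = 130.

130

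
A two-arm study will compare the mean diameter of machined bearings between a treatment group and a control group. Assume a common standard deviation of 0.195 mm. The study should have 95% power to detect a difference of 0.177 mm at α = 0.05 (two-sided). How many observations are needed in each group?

For two equal groups, n per group = 2·((z_{α/2} + z_β)·σ/δ)².
z_{α/2} = 1.960; z_β = 1.645 (power 95%).
n = 2 × (3.605 × 0.195 / 0.177)² = 2 × 15.77 = 31.54
Round up: n = 32 per group.

32 per group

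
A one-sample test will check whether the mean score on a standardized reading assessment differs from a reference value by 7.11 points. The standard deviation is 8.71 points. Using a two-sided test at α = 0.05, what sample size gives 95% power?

For a one-sample z-test, n = ((z_{α/2} + z_β)·σ/δ)².
z_{α/2} = 1.960 (two-sided α = 0.05); z_β = 1.645 (power 95% → β = 0.05).
n = (3.605 × 8.71 / 7.11)² = 19.50
Round up: n = 20.

20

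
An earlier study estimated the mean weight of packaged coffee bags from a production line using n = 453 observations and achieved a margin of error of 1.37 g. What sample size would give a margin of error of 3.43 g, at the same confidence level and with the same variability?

73

Margin of error scales as 1/√n, so n₂ = n₁·(E₁/E₂)².
n₂ = 453 × (1.37/3.43)² = 453 × 0.1595 = 72.25
Round up: n₂ = 73.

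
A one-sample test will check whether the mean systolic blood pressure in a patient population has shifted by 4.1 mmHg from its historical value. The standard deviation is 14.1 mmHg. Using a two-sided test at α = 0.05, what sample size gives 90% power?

n = 125

For a one-sample z-test, n = ((z_{α/2} + z_β)·σ/δ)².
z_{α/2} = 1.960 (two-sided α = 0.05); z_β = 1.282 (power 90% → β = 0.1).
n = (3.242 × 14.1 / 4.1)² = 124.31
Round up: n = 125.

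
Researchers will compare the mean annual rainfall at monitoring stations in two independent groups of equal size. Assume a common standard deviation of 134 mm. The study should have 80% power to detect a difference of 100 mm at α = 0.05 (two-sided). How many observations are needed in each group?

For two equal groups, n per group = 2·((z_{α/2} + z_β)·σ/δ)².
z_{α/2} = 1.960; z_β = 0.842 (power 80%).
n = 2 × (2.802 × 134 / 100)² = 2 × 14.10 = 28.20
Round up: n = 29 per group.

29 per group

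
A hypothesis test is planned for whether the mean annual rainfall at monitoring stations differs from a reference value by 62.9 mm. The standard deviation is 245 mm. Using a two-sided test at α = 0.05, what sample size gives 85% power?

For a one-sample z-test, n = ((z_{α/2} + z_β)·σ/δ)².
z_{α/2} = 1.960 (two-sided α = 0.05); z_β = 1.036 (power 85% → β = 0.15).
n = (2.996 × 245 / 62.9)² = 136.18
Round up: n = 137.

137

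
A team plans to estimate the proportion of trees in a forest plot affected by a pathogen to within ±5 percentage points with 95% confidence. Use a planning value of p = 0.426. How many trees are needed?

376

For a proportion with margin E = 0.05 at 95% confidence, z = 1.960.
n = p̂(1−p̂)(z/E)² = 0.426 × 0.574 × (1.960/0.05)² = 375.75
Round up: n = 376.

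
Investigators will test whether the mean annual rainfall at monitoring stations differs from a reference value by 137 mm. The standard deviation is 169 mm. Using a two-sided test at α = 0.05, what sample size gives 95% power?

20

For a one-sample z-test, n = ((z_{α/2} + z_β)·σ/δ)².
z_{α/2} = 1.960 (two-sided α = 0.05); z_β = 1.645 (power 95% → β = 0.05).
n = (3.605 × 169 / 137)² = 19.78
Round up: n = 20.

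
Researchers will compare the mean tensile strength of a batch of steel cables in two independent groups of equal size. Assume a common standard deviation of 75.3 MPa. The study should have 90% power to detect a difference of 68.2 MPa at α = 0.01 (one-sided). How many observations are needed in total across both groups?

64 total

For two equal groups, n per group = 2·((z_α + z_β)·σ/δ)².
z_α = 2.326; z_β = 1.282 (power 90%).
n = 2 × (3.608 × 75.3 / 68.2)² = 2 × 15.87 = 31.74
Round up: n = 32 per group.
Total across both groups: 2 × 32 = 64.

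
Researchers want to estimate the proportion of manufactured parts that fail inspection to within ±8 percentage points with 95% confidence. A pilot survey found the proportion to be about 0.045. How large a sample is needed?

For a proportion with margin E = 0.08 at 95% confidence, z = 1.960.
n = p̂(1−p̂)(z/E)² = 0.045 × 0.955 × (1.960/0.08)² = 25.80
Round up: n = 26.

n = 26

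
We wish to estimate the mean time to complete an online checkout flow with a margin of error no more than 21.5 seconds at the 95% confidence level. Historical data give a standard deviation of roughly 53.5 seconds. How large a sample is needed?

For a mean, the margin of error is E = z·σ/√n, so n = (zσ/E)².
At 95% confidence, z = 1.960.
n = (1.960 × 53.5 / 21.5)² = 23.79
Round up: n = 24.

24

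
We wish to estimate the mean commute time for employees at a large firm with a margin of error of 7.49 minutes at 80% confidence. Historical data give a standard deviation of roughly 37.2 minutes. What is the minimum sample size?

41

For a mean, the margin of error is E = z·σ/√n, so n = (zσ/E)².
At 80% confidence, z = 1.282.
n = (1.282 × 37.2 / 7.49)² = 40.54
Round up: n = 41.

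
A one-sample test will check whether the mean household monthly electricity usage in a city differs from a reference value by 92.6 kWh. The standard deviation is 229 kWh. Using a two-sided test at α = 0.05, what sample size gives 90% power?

65

For a one-sample z-test, n = ((z_{α/2} + z_β)·σ/δ)².
z_{α/2} = 1.960 (two-sided α = 0.05); z_β = 1.282 (power 90% → β = 0.1).
n = (3.242 × 229 / 92.6)² = 64.28
Round up: n = 65.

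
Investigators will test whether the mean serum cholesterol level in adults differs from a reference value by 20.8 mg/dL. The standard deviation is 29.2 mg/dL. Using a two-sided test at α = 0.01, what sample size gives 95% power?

n = 36

For a one-sample z-test, n = ((z_{α/2} + z_β)·σ/δ)².
z_{α/2} = 2.576 (two-sided α = 0.01); z_β = 1.645 (power 95% → β = 0.05).
n = (4.221 × 29.2 / 20.8)² = 35.11
Round up: n = 36.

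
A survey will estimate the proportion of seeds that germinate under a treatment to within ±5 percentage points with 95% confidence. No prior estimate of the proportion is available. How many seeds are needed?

For a proportion with margin E = 0.05 at 95% confidence, z = 1.960.
With no prior estimate, use p = 0.5, which maximizes p(1−p) at 0.25.
n = 0.25 × (z/E)² = 0.25 × (1.960/0.05)² = 384.16
Round up: n = 385.

n = 385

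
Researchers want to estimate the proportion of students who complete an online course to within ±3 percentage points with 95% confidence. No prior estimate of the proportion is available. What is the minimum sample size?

n = 1068

For a proportion with margin E = 0.03 at 95% confidence, z = 1.960.
With no prior estimate, use p = 0.5, which maximizes p(1−p) at 0.25.
n = 0.25 × (z/E)² = 0.25 × (1.960/0.03)² = 1067.11
Round up: n = 1068.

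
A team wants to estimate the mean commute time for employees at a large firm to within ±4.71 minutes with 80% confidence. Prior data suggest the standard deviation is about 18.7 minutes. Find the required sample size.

For a mean, the margin of error is E = z·σ/√n, so n = (zσ/E)².
At 80% confidence, z = 1.282.
n = (1.282 × 18.7 / 4.71)² = 25.91
Round up: n = 26.

26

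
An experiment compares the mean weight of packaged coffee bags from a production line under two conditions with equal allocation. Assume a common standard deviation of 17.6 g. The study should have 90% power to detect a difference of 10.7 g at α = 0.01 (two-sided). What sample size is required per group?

For two equal groups, n per group = 2·((z_{α/2} + z_β)·σ/δ)².
z_{α/2} = 2.576; z_β = 1.282 (power 90%).
n = 2 × (3.858 × 17.6 / 10.7)² = 2 × 40.27 = 80.54
Round up: n = 81 per group.

81 per group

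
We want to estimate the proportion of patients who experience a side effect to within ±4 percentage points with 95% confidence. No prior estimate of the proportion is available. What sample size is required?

For a proportion with margin E = 0.04 at 95% confidence, z = 1.960.
With no prior estimate, use p = 0.5, which maximizes p(1−p) at 0.25.
n = 0.25 × (z/E)² = 0.25 × (1.960/0.04)² = 600.25
Round up: n = 601.

601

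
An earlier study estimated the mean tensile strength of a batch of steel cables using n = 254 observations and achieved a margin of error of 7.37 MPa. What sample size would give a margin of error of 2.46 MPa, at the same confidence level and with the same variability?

Margin of error scales as 1/√n, so n₂ = n₁·(E₁/E₂)².
n₂ = 254 × (7.37/2.46)² = 254 × 8.976 = 2279.90
Round up: n₂ = 2280.

2280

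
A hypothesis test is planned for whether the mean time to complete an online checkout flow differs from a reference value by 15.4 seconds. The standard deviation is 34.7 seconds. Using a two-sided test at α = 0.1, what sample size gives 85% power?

For a one-sample z-test, n = ((z_{α/2} + z_β)·σ/δ)².
z_{α/2} = 1.645 (two-sided α = 0.1); z_β = 1.036 (power 85% → β = 0.15).
n = (2.681 × 34.7 / 15.4)² = 36.49
Round up: n = 37.

n = 37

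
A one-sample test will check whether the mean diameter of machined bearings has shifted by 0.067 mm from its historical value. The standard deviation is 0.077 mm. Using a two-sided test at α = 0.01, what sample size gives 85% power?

For a one-sample z-test, n = ((z_{α/2} + z_β)·σ/δ)².
z_{α/2} = 2.576 (two-sided α = 0.01); z_β = 1.036 (power 85% → β = 0.15).
n = (3.612 × 0.077 / 0.067)² = 17.23
Round up: n = 18.

18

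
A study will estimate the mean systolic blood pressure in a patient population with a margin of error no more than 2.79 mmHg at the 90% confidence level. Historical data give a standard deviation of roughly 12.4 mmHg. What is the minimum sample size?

For a mean, the margin of error is E = z·σ/√n, so n = (zσ/E)².
At 90% confidence, z = 1.645.
n = (1.645 × 12.4 / 2.79)² = 53.45
Round up: n = 54.

54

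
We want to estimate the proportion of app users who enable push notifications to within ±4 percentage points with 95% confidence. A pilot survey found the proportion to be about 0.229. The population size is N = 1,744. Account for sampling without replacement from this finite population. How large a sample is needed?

For a proportion with margin E = 0.04 at 95% confidence, z = 1.960.
n = p̂(1−p̂)(z/E)² = 0.229 × 0.771 × (1.960/0.04)² = 423.92 — call this n₀.
Finite-population correction with N = 1,744: n = n₀ / (1 + (n₀−1)/N) = 423.92 / 1.242 = 341.32
Round up: n = 342.

342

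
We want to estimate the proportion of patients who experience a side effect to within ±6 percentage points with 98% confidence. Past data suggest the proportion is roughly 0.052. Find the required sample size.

For a proportion with margin E = 0.06 at 98% confidence, z = 2.326.
n = p̂(1−p̂)(z/E)² = 0.052 × 0.948 × (2.326/0.06)² = 74.08
Round up: n = 75.

n = 75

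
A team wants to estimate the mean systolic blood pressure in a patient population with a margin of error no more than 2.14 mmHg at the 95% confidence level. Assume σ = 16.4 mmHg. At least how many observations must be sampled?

For a mean, the margin of error is E = z·σ/√n, so n = (zσ/E)².
At 95% confidence, z = 1.960.
n = (1.960 × 16.4 / 2.14)² = 225.62
Round up: n = 226.

n = 226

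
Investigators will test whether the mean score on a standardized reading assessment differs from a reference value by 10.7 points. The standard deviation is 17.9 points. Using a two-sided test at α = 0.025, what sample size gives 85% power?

n = 31

For a one-sample z-test, n = ((z_{α/2} + z_β)·σ/δ)².
z_{α/2} = 2.241 (two-sided α = 0.025); z_β = 1.036 (power 85% → β = 0.15).
n = (3.277 × 17.9 / 10.7)² = 30.05
Round up: n = 31.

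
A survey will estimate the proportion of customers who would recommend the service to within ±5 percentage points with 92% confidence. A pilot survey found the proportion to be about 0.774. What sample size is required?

For a proportion with margin E = 0.05 at 92% confidence, z = 1.751.
n = p̂(1−p̂)(z/E)² = 0.774 × 0.226 × (1.751/0.05)² = 214.53
Round up: n = 215.

215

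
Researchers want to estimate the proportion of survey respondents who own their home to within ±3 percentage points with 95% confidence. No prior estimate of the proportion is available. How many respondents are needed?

n = 1068

For a proportion with margin E = 0.03 at 95% confidence, z = 1.960.
With no prior estimate, use p = 0.5, which maximizes p(1−p) at 0.25.
n = 0.25 × (z/E)² = 0.25 × (1.960/0.03)² = 1067.11
Round up: n = 1068.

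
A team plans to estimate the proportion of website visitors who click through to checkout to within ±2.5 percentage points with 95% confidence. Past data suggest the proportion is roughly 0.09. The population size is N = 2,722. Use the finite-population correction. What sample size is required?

n = 425

For a proportion with margin E = 0.025 at 95% confidence, z = 1.960.
n = p̂(1−p̂)(z/E)² = 0.09 × 0.91 × (1.960/0.025)² = 503.40 — call this n₀.
Finite-population correction with N = 2,722: n = n₀ / (1 + (n₀−1)/N) = 503.40 / 1.185 = 424.81
Round up: n = 425.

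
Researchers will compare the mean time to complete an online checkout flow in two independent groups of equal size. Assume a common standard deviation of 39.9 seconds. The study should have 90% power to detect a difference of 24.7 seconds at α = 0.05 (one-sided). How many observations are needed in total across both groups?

90 total

For two equal groups, n per group = 2·((z_α + z_β)·σ/δ)².
z_α = 1.645; z_β = 1.282 (power 90%).
n = 2 × (2.927 × 39.9 / 24.7)² = 2 × 22.36 = 44.72
Round up: n = 45 per group.
Total across both groups: 2 × 45 = 90.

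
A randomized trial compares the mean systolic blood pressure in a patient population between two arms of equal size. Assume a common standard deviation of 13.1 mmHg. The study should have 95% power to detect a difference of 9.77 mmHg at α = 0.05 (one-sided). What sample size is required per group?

For two equal groups, n per group = 2·((z_α + z_β)·σ/δ)².
z_α = 1.645; z_β = 1.645 (power 95%).
n = 2 × (3.290 × 13.1 / 9.77)² = 2 × 19.46 = 38.92
Round up: n = 39 per group.

39 per group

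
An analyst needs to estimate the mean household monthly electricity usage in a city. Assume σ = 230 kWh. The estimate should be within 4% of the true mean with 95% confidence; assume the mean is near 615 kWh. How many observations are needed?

For a mean, the margin of error is E = z·σ/√n, so n = (zσ/E)².
At 95% confidence, z = 1.960.
E = 4% of 615 = 24.6 kWh.
n = (1.960 × 230 / 24.6)² = 335.81
Round up: n = 336.

336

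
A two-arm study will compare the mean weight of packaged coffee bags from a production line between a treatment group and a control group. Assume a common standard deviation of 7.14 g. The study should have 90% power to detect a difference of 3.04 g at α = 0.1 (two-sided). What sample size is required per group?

For two equal groups, n per group = 2·((z_{α/2} + z_β)·σ/δ)².
z_{α/2} = 1.645; z_β = 1.282 (power 90%).
n = 2 × (2.927 × 7.14 / 3.04)² = 2 × 47.26 = 94.52
Round up: n = 95 per group.

95 per group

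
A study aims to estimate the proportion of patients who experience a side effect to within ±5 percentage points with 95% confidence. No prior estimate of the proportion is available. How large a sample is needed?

For a proportion with margin E = 0.05 at 95% confidence, z = 1.960.
With no prior estimate, use p = 0.5, which maximizes p(1−p) at 0.25.
n = 0.25 × (z/E)² = 0.25 × (1.960/0.05)² = 384.16
Round up: n = 385.

385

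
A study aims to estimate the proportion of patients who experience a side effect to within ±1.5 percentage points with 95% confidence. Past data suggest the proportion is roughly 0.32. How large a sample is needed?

For a proportion with margin E = 0.015 at 95% confidence, z = 1.960.
n = p̂(1−p̂)(z/E)² = 0.32 × 0.68 × (1.960/0.015)² = 3715.25
Round up: n = 3716.

3716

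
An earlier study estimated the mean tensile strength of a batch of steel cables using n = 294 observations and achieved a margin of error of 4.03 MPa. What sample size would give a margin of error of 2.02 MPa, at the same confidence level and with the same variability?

Margin of error scales as 1/√n, so n₂ = n₁·(E₁/E₂)².
n₂ = 294 × (4.03/2.02)² = 294 × 3.98 = 1170.12
Round up: n₂ = 1171.

1171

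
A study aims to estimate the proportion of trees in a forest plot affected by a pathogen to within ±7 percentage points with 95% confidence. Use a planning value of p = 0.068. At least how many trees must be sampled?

50

For a proportion with margin E = 0.07 at 95% confidence, z = 1.960.
n = p̂(1−p̂)(z/E)² = 0.068 × 0.932 × (1.960/0.07)² = 49.69
Round up: n = 50.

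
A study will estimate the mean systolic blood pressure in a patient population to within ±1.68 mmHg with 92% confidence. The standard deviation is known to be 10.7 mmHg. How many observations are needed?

For a mean, the margin of error is E = z·σ/√n, so n = (zσ/E)².
At 92% confidence, z = 1.751.
n = (1.751 × 10.7 / 1.68)² = 124.37
Round up: n = 125.

n = 125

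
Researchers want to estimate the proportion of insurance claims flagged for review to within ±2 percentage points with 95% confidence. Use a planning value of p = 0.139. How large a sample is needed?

For a proportion with margin E = 0.02 at 95% confidence, z = 1.960.
n = p̂(1−p̂)(z/E)² = 0.139 × 0.861 × (1.960/0.02)² = 1149.40
Round up: n = 1150.

1150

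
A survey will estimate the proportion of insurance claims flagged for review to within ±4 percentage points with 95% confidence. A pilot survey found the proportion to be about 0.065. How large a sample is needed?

For a proportion with margin E = 0.04 at 95% confidence, z = 1.960.
n = p̂(1−p̂)(z/E)² = 0.065 × 0.935 × (1.960/0.04)² = 145.92
Round up: n = 146.

146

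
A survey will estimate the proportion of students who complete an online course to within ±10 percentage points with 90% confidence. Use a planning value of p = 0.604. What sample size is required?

65

For a proportion with margin E = 0.1 at 90% confidence, z = 1.645.
n = p̂(1−p̂)(z/E)² = 0.604 × 0.396 × (1.645/0.1)² = 64.72
Round up: n = 65.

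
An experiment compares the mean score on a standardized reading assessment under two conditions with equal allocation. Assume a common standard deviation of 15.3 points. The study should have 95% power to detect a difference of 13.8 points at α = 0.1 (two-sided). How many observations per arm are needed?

27 per group

For two equal groups, n per group = 2·((z_{α/2} + z_β)·σ/δ)².
z_{α/2} = 1.645; z_β = 1.645 (power 95%).
n = 2 × (3.290 × 15.3 / 13.8)² = 2 × 13.31 = 26.62
Round up: n = 27 per group.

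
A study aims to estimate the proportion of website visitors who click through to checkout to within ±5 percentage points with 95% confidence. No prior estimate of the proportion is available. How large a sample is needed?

385

For a proportion with margin E = 0.05 at 95% confidence, z = 1.960.
With no prior estimate, use p = 0.5, which maximizes p(1−p) at 0.25.
n = 0.25 × (z/E)² = 0.25 × (1.960/0.05)² = 384.16
Round up: n = 385.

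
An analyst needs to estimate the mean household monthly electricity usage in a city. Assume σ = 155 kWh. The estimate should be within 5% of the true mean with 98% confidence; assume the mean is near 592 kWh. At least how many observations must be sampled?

For a mean, the margin of error is E = z·σ/√n, so n = (zσ/E)².
At 98% confidence, z = 2.326.
E = 5% of 592 = 29.6 kWh.
n = (2.326 × 155 / 29.6)² = 148.35
Round up: n = 149.

149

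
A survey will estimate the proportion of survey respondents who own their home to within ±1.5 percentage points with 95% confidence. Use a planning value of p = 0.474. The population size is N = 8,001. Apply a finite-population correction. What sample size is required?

For a proportion with margin E = 0.015 at 95% confidence, z = 1.960.
n = p̂(1−p̂)(z/E)² = 0.474 × 0.526 × (1.960/0.015)² = 4256.90 — call this n₀.
Finite-population correction with N = 8,001: n = n₀ / (1 + (n₀−1)/N) = 4256.90 / 1.532 = 2778.66
Round up: n = 2779.

n = 2779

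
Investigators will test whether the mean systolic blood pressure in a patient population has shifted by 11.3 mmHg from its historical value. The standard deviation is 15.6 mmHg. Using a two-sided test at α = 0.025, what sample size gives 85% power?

For a one-sample z-test, n = ((z_{α/2} + z_β)·σ/δ)².
z_{α/2} = 2.241 (two-sided α = 0.025); z_β = 1.036 (power 85% → β = 0.15).
n = (3.277 × 15.6 / 11.3)² = 20.47
Round up: n = 21.

21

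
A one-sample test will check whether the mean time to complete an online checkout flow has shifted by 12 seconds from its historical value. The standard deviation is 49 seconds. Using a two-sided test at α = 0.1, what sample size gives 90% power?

For a one-sample z-test, n = ((z_{α/2} + z_β)·σ/δ)².
z_{α/2} = 1.645 (two-sided α = 0.1); z_β = 1.282 (power 90% → β = 0.1).
n = (2.927 × 49 / 12)² = 142.85
Round up: n = 143.

143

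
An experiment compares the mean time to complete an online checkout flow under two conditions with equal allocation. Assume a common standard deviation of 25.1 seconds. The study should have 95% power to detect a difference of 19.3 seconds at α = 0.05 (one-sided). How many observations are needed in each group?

For two equal groups, n per group = 2·((z_α + z_β)·σ/δ)².
z_α = 1.645; z_β = 1.645 (power 95%).
n = 2 × (3.290 × 25.1 / 19.3)² = 2 × 18.31 = 36.62
Round up: n = 37 per group.

37 per group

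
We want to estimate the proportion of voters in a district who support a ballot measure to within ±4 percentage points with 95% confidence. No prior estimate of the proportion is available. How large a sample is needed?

601

For a proportion with margin E = 0.04 at 95% confidence, z = 1.960.
With no prior estimate, use p = 0.5, which maximizes p(1−p) at 0.25.
n = 0.25 × (z/E)² = 0.25 × (1.960/0.04)² = 600.25
Round up: n = 601.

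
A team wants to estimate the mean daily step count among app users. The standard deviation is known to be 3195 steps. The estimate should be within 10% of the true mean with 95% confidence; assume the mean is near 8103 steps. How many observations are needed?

For a mean, the margin of error is E = z·σ/√n, so n = (zσ/E)².
At 95% confidence, z = 1.960.
E = 10% of 8103 = 810.3 steps.
n = (1.960 × 3195 / 810.3)² = 59.73
Round up: n = 60.

60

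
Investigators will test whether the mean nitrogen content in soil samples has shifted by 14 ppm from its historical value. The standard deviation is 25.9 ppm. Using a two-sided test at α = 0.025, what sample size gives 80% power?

For a one-sample z-test, n = ((z_{α/2} + z_β)·σ/δ)².
z_{α/2} = 2.241 (two-sided α = 0.025); z_β = 0.842 (power 80% → β = 0.2).
n = (3.083 × 25.9 / 14)² = 32.53
Round up: n = 33.

33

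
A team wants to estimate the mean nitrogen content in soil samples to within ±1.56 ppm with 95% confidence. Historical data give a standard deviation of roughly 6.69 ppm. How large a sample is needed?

n = 71

For a mean, the margin of error is E = z·σ/√n, so n = (zσ/E)².
At 95% confidence, z = 1.960.
n = (1.960 × 6.69 / 1.56)² = 70.65
Round up: n = 71.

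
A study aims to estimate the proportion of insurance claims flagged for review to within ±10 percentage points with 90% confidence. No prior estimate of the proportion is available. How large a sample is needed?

68

For a proportion with margin E = 0.1 at 90% confidence, z = 1.645.
With no prior estimate, use p = 0.5, which maximizes p(1−p) at 0.25.
n = 0.25 × (z/E)² = 0.25 × (1.645/0.1)² = 67.65
Round up: n = 68.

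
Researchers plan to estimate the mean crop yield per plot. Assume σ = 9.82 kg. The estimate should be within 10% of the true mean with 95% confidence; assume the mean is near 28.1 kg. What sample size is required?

n = 47

For a mean, the margin of error is E = z·σ/√n, so n = (zσ/E)².
At 95% confidence, z = 1.960.
E = 10% of 28.1 = 2.81 kg.
n = (1.960 × 9.82 / 2.81)² = 46.92
Round up: n = 47.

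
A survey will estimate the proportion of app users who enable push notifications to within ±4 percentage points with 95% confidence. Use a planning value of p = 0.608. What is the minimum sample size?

For a proportion with margin E = 0.04 at 95% confidence, z = 1.960.
n = p̂(1−p̂)(z/E)² = 0.608 × 0.392 × (1.960/0.04)² = 572.24
Round up: n = 573.

573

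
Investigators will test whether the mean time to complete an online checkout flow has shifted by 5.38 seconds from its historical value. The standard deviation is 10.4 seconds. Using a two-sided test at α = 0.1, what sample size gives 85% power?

27

For a one-sample z-test, n = ((z_{α/2} + z_β)·σ/δ)².
z_{α/2} = 1.645 (two-sided α = 0.1); z_β = 1.036 (power 85% → β = 0.15).
n = (2.681 × 10.4 / 5.38)² = 26.86
Round up: n = 27.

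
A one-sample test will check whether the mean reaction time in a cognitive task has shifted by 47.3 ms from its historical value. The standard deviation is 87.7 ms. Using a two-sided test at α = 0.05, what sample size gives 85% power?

For a one-sample z-test, n = ((z_{α/2} + z_β)·σ/δ)².
z_{α/2} = 1.960 (two-sided α = 0.05); z_β = 1.036 (power 85% → β = 0.15).
n = (2.996 × 87.7 / 47.3)² = 30.86
Round up: n = 31.

n = 31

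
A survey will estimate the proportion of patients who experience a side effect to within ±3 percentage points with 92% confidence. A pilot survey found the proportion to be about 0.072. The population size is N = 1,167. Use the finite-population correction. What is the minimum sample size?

191

For a proportion with margin E = 0.03 at 92% confidence, z = 1.751.
n = p̂(1−p̂)(z/E)² = 0.072 × 0.928 × (1.751/0.03)² = 227.62 — call this n₀.
Finite-population correction with N = 1,167: n = n₀ / (1 + (n₀−1)/N) = 227.62 / 1.194 = 190.64
Round up: n = 191.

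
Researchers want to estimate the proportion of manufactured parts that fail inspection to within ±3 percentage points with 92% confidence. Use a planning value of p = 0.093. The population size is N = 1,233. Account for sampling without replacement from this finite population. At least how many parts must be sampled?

234

For a proportion with margin E = 0.03 at 92% confidence, z = 1.751.
n = p̂(1−p̂)(z/E)² = 0.093 × 0.907 × (1.751/0.03)² = 287.36 — call this n₀.
Finite-population correction with N = 1,233: n = n₀ / (1 + (n₀−1)/N) = 287.36 / 1.232 = 233.25
Round up: n = 234.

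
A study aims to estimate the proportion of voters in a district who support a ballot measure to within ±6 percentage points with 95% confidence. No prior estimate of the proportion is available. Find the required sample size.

For a proportion with margin E = 0.06 at 95% confidence, z = 1.960.
With no prior estimate, use p = 0.5, which maximizes p(1−p) at 0.25.
n = 0.25 × (z/E)² = 0.25 × (1.960/0.06)² = 266.78
Round up: n = 267.

267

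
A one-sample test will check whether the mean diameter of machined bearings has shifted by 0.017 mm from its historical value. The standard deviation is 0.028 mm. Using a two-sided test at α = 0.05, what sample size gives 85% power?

25

For a one-sample z-test, n = ((z_{α/2} + z_β)·σ/δ)².
z_{α/2} = 1.960 (two-sided α = 0.05); z_β = 1.036 (power 85% → β = 0.15).
n = (2.996 × 0.028 / 0.017)² = 24.35
Round up: n = 25.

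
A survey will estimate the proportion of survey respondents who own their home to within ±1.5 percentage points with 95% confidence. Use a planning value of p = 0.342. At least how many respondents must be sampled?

3843

For a proportion with margin E = 0.015 at 95% confidence, z = 1.960.
n = p̂(1−p̂)(z/E)² = 0.342 × 0.658 × (1.960/0.015)² = 3842.21
Round up: n = 3843.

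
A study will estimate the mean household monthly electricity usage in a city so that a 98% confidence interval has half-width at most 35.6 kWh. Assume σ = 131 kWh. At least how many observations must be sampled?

For a mean, the margin of error is E = z·σ/√n, so n = (zσ/E)².
At 98% confidence, z = 2.326.
n = (2.326 × 131 / 35.6)² = 73.26
Round up: n = 74.

74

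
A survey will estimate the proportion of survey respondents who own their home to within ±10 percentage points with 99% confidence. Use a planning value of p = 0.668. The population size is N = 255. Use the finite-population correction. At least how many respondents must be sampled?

For a proportion with margin E = 0.1 at 99% confidence, z = 2.576.
n = p̂(1−p̂)(z/E)² = 0.668 × 0.332 × (2.576/0.1)² = 147.17 — call this n₀.
Finite-population correction with N = 255: n = n₀ / (1 + (n₀−1)/N) = 147.17 / 1.573 = 93.56
Round up: n = 94.

94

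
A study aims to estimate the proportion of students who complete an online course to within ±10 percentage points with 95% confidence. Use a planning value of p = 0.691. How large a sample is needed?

For a proportion with margin E = 0.1 at 95% confidence, z = 1.960.
n = p̂(1−p̂)(z/E)² = 0.691 × 0.309 × (1.960/0.1)² = 82.03
Round up: n = 83.

n = 83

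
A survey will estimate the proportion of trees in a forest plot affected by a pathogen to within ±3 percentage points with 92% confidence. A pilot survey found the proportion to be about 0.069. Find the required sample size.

219

For a proportion with margin E = 0.03 at 92% confidence, z = 1.751.
n = p̂(1−p̂)(z/E)² = 0.069 × 0.931 × (1.751/0.03)² = 218.84
Round up: n = 219.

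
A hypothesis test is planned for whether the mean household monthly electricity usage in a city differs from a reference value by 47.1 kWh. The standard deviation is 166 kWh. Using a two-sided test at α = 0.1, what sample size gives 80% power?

77

For a one-sample z-test, n = ((z_{α/2} + z_β)·σ/δ)².
z_{α/2} = 1.645 (two-sided α = 0.1); z_β = 0.842 (power 80% → β = 0.2).
n = (2.487 × 166 / 47.1)² = 76.83
Round up: n = 77.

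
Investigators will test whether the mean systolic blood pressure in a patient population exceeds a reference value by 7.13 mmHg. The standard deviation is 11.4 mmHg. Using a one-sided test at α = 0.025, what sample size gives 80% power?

21

For a one-sample z-test, n = ((z_α + z_β)·σ/δ)².
z_α = 1.960 (one-sided α = 0.025); z_β = 0.842 (power 80% → β = 0.2).
n = (2.802 × 11.4 / 7.13)² = 20.07
Round up: n = 21.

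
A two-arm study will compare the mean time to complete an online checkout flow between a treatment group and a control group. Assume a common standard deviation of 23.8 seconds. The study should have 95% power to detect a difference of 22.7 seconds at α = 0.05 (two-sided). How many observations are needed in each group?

29 per group

For two equal groups, n per group = 2·((z_{α/2} + z_β)·σ/δ)².
z_{α/2} = 1.960; z_β = 1.645 (power 95%).
n = 2 × (3.605 × 23.8 / 22.7)² = 2 × 14.29 = 28.58
Round up: n = 29 per group.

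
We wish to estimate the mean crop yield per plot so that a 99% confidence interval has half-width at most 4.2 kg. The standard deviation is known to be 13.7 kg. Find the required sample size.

71

For a mean, the margin of error is E = z·σ/√n, so n = (zσ/E)².
At 99% confidence, z = 2.576.
n = (2.576 × 13.7 / 4.2)² = 70.60
Round up: n = 71.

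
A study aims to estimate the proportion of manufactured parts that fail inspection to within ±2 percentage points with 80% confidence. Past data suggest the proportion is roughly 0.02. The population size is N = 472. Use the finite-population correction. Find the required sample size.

For a proportion with margin E = 0.02 at 80% confidence, z = 1.282.
n = p̂(1−p̂)(z/E)² = 0.02 × 0.98 × (1.282/0.02)² = 80.53 — call this n₀.
Finite-population correction with N = 472: n = n₀ / (1 + (n₀−1)/N) = 80.53 / 1.168 = 68.95
Round up: n = 69.

69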